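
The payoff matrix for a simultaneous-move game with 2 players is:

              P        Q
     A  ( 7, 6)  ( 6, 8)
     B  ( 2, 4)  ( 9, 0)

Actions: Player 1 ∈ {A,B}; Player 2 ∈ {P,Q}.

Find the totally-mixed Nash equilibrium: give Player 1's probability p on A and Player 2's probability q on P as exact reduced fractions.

P1 indiff ⇒ q·7+(1-q)·6 = q·2+(1-q)·9 ⇒ q(5) = (1-q)(3) ⇒ q = 3/8
P2 indiff ⇒ p·6+(1-p)·4 = p·8+(1-p)·0 ⇒ p(-2) = (1-p)(-4) ⇒ p = 2/3

P1 mixes 2/3 on A; P2 mixes 3/8 on P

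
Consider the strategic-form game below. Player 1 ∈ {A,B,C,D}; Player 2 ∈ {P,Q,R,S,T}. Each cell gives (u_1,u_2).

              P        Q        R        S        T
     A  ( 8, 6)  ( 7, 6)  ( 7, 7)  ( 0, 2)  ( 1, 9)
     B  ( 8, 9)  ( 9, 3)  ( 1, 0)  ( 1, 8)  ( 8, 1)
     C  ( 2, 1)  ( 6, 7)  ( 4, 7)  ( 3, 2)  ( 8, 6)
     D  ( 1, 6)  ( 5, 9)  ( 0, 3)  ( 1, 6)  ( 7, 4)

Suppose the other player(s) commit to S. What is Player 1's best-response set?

u_1(A vs S) = 0
u_1(B vs S) = 1
u_1(C vs S) = 3
u_1(D vs S) = 1
max payoff 3 at {C}

BR_1 = {C}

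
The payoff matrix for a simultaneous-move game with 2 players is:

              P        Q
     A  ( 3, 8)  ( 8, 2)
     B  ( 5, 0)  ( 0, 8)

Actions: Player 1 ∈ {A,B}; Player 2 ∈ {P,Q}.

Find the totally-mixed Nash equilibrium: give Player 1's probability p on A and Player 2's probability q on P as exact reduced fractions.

P1 indiff ⇒ q·3+(1-q)·8 = q·5+(1-q)·0 ⇒ q(-2) = (1-q)(-8) ⇒ q = 4/5
P2 indiff ⇒ p·8+(1-p)·0 = p·2+(1-p)·8 ⇒ p(6) = (1-p)(8) ⇒ p = 4/7

(p,q) = (4/7, 4/5)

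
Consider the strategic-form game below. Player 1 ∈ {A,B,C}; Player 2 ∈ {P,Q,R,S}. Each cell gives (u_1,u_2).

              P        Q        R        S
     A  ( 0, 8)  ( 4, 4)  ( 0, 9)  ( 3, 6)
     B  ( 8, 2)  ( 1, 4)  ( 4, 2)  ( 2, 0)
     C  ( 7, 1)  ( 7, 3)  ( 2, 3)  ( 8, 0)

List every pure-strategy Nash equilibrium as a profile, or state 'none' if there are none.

PSNE = {(C,Q)}

(A,P): not NE [P1→B gives 8>0; P2→R gives 9>8]
(A,Q): not NE [P1→C gives 7>4; P2→R gives 9>4]
(A,R): not NE [P1→B gives 4>0]
(A,S): not NE [P1→C gives 8>3; P2→R gives 9>6]
(B,P): not NE [P2→Q gives 4>2]
(B,Q): not NE [P1→C gives 7>1]
(B,R): not NE [P2→Q gives 4>2]
(B,S): not NE [P1→C gives 8>2; P2→Q gives 4>0]
(C,P): not NE [P1→B gives 8>7; P2→R gives 3>1]
(C,Q): NE
(C,R): not NE [P1→B gives 4>2]
(C,S): not NE [P2→R gives 3>0]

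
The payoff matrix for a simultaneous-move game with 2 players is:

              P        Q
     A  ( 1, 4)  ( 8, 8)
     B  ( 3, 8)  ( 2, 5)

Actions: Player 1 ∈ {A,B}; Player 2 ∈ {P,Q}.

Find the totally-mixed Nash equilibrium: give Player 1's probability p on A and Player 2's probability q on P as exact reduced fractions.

(p,q) = (3/7, 3/4)

P1 indiff ⇒ q·1+(1-q)·8 = q·3+(1-q)·2 ⇒ q(-2) = (1-q)(-6) ⇒ q = 3/4
P2 indiff ⇒ p·4+(1-p)·8 = p·8+(1-p)·5 ⇒ p(-4) = (1-p)(-3) ⇒ p = 3/7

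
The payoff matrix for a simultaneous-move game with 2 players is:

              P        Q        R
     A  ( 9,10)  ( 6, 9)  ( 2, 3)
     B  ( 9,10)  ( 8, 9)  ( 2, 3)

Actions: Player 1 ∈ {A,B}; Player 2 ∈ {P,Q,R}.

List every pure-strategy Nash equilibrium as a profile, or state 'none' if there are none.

NE set: (A,P), (B,P)

(A,P): NE
(A,Q): not NE [P1→B gives 8>6; P2→P gives 10>9]
(A,R): not NE [P2→P gives 10>3]
(B,P): NE
(B,Q): not NE [P2→P gives 10>9]
(B,R): not NE [P2→P gives 10>3]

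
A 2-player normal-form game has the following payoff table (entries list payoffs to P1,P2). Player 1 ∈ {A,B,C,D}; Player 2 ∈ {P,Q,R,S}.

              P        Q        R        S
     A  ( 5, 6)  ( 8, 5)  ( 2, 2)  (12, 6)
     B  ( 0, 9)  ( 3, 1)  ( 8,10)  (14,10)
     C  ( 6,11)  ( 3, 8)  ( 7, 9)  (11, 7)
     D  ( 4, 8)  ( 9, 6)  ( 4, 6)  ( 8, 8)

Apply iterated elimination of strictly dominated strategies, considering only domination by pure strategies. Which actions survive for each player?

Survivors P1:{A,B,C} P2:{P,R,S}

P2 drop Q (P beats it: A:6>5 B:9>1 C:11>8 D:8>6)
P1 drop D (C beats it: P:6>4 R:7>4 S:11>8)
P1→{A,B,C} P2→{P,R,S}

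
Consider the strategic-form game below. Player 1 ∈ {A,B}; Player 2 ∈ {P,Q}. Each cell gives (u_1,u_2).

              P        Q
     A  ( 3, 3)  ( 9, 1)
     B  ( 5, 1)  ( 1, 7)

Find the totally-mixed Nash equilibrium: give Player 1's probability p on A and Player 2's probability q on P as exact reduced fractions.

P1 indiff ⇒ q·3+(1-q)·9 = q·5+(1-q)·1 ⇒ q(-2) = (1-q)(-8) ⇒ q = 4/5
P2 indiff ⇒ p·3+(1-p)·1 = p·1+(1-p)·7 ⇒ p(2) = (1-p)(6) ⇒ p = 3/4

(p,q) = (3/4, 4/5)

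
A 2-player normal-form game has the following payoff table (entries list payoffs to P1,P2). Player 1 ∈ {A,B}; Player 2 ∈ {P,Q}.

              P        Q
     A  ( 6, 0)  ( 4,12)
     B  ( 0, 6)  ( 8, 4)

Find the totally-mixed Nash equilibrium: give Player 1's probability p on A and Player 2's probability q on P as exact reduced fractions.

p=1/7, q=2/5

P1 indiff ⇒ q·6+(1-q)·4 = q·0+(1-q)·8 ⇒ q(6) = (1-q)(4) ⇒ q = 2/5
P2 indiff ⇒ p·0+(1-p)·6 = p·12+(1-p)·4 ⇒ p(-12) = (1-p)(-2) ⇒ p = 1/7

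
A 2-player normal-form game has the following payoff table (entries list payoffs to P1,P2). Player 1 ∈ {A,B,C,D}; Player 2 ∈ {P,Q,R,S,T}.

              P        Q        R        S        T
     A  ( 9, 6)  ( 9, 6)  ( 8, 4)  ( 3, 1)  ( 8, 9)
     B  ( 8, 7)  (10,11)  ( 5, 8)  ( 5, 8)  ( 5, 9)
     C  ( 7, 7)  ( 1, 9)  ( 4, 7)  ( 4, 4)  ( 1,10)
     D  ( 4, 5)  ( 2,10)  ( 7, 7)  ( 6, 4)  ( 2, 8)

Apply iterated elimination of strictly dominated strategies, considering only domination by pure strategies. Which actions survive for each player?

P1 drop C (B beats it: P:8>7 Q:10>1 R:5>4 S:5>4 T:5>1)
P2 drop P (T beats it: A:9>6 B:9>7 D:8>5)
P2 drop R (Q beats it: A:6>4 B:11>8 D:10>7)
P2 drop S (Q beats it: A:6>1 B:11>8 D:10>4)
P1 drop D (A beats it: Q:9>2 T:8>2)
P1→{A,B} P2→{Q,T}

IESDS → P1:{A,B} P2:{Q,T}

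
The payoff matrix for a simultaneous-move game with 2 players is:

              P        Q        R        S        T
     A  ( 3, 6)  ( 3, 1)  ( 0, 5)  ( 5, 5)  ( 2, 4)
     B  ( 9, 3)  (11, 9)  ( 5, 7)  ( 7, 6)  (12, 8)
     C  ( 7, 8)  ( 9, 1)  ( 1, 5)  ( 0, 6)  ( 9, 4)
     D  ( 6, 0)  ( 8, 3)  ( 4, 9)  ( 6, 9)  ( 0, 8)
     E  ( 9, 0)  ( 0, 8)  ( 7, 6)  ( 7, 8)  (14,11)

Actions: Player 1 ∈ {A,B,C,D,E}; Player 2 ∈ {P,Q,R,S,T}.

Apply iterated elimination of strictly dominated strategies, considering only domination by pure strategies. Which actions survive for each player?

Survivors P1:{B,E} P2:{Q,T}

P1 drop A (B beats it: P:9>3 Q:11>3 R:5>0 S:7>5 T:12>2)
P1 drop C (B beats it: P:9>7 Q:11>9 R:5>1 S:7>0 T:12>9)
P1 drop D (B beats it: P:9>6 Q:11>8 R:5>4 S:7>6 T:12>0)
P2 drop P (Q beats it: B:9>3 E:8>0)
P2 drop R (Q beats it: B:9>7 E:8>6)
P2 drop S (T beats it: B:8>6 E:11>8)
P1→{B,E} P2→{Q,T}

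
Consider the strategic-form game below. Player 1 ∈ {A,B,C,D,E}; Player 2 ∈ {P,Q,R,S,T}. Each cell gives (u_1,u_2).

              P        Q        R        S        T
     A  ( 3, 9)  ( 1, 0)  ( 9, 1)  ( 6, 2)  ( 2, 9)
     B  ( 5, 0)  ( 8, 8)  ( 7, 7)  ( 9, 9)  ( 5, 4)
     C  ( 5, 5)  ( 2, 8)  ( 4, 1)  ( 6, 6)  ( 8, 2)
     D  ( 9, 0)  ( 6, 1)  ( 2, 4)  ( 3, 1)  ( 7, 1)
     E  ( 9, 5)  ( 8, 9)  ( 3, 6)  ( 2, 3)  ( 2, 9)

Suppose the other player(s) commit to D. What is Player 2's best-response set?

P2 best: {R}

u_2(P vs D) = 0
u_2(Q vs D) = 1
u_2(R vs D) = 4
u_2(S vs D) = 1
u_2(T vs D) = 1
max payoff 4 at {R}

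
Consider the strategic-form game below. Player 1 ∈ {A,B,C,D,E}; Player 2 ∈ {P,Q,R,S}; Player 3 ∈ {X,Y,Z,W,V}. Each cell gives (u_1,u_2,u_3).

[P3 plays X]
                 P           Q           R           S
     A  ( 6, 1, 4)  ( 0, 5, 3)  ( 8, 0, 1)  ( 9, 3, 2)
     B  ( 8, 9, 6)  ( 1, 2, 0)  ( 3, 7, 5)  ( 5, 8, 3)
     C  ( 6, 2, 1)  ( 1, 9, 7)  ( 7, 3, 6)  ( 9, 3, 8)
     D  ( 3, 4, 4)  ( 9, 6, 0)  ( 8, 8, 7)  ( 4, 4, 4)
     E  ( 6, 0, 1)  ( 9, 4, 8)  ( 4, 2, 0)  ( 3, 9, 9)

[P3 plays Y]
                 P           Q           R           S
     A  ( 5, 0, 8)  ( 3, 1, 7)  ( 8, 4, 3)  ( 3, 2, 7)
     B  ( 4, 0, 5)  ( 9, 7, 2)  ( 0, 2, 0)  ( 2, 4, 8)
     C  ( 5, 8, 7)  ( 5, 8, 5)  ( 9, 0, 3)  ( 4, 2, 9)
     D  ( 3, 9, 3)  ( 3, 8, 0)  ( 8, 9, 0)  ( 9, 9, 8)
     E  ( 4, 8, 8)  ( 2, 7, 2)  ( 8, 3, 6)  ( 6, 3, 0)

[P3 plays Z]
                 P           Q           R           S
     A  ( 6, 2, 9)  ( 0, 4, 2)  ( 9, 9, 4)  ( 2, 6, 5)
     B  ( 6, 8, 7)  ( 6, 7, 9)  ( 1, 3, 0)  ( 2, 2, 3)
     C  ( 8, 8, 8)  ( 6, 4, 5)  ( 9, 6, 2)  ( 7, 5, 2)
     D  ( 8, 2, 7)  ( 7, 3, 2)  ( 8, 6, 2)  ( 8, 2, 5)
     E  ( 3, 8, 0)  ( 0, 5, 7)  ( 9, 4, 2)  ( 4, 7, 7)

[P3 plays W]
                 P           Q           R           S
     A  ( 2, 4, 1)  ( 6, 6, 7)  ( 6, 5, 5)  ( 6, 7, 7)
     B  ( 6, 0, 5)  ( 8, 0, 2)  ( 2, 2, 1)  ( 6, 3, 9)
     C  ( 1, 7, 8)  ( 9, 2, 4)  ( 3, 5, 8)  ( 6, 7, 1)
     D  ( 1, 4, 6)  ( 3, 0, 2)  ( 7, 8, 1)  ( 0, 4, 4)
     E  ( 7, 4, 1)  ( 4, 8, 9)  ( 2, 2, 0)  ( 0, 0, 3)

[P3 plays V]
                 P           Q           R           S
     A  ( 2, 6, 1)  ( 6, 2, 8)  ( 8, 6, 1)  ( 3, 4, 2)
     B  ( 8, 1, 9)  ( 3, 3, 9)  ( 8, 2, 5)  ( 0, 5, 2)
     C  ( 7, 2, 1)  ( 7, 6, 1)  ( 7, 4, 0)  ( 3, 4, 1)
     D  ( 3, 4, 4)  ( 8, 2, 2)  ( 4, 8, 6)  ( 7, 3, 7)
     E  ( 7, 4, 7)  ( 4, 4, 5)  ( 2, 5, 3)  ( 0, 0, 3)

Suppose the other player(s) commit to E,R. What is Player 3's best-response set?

P3 best: {Y}

u_3(X vs E,R) = 0
u_3(Y vs E,R) = 6
u_3(Z vs E,R) = 2
u_3(W vs E,R) = 0
u_3(V vs E,R) = 3
max payoff 6 at {Y}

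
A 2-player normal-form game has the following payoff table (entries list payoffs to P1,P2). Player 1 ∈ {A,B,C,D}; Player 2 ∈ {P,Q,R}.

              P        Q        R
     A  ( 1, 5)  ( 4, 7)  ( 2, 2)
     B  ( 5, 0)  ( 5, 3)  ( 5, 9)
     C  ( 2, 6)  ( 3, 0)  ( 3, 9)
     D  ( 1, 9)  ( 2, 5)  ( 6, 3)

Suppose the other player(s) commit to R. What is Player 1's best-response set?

argmax u_1 = {D}

u_1(A vs R) = 2
u_1(B vs R) = 5
u_1(C vs R) = 3
u_1(D vs R) = 6
max payoff 6 at {D}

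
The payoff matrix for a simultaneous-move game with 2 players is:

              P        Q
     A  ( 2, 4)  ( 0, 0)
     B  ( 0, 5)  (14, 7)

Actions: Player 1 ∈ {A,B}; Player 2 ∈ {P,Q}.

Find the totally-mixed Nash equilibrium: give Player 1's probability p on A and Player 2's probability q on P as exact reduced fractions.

P1 indiff ⇒ q·2+(1-q)·0 = q·0+(1-q)·14 ⇒ q(2) = (1-q)(14) ⇒ q = 7/8
P2 indiff ⇒ p·4+(1-p)·5 = p·0+(1-p)·7 ⇒ p(4) = (1-p)(2) ⇒ p = 1/3

(p,q) = (1/3, 7/8)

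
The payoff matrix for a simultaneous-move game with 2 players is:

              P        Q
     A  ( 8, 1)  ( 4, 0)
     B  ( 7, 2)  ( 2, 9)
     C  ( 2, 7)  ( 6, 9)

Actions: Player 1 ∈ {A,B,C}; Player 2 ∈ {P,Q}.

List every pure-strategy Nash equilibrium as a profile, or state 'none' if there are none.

NE set: (A,P), (C,Q)

(A,P): NE
(A,Q): not NE [P1→C gives 6>4; P2→P gives 1>0]
(B,P): not NE [P1→A gives 8>7; P2→Q gives 9>2]
(B,Q): not NE [P1→C gives 6>2]
(C,P): not NE [P1→A gives 8>2; P2→Q gives 9>7]
(C,Q): NE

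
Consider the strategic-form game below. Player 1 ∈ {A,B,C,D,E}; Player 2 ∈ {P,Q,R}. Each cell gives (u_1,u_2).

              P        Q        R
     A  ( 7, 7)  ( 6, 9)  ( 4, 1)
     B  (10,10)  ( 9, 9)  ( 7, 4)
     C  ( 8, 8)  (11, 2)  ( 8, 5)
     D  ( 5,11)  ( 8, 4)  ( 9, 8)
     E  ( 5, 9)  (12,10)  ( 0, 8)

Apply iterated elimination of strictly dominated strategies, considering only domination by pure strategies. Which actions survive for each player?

IESDS → P1:{B,C,E} P2:{P,Q}

P1 drop A (B beats it: P:10>7 Q:9>6 R:7>4)
P2 drop R (P beats it: B:10>4 C:8>5 D:11>8 E:9>8)
P1 drop D (B beats it: P:10>5 Q:9>8)
P1→{B,C,E} P2→{P,Q}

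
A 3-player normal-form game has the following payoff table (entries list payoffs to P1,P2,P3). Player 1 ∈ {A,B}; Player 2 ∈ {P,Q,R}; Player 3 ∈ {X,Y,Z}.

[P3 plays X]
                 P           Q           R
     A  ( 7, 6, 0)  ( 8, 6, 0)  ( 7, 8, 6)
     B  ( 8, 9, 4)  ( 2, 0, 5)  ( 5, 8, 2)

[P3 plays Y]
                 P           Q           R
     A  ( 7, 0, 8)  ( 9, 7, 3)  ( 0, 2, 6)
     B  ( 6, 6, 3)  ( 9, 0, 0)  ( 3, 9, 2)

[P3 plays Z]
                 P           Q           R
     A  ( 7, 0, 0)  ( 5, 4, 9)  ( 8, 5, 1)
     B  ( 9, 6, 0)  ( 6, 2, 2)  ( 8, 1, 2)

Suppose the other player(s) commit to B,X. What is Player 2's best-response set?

argmax u_2 = {P}

u_2(P vs B,X) = 9
u_2(Q vs B,X) = 0
u_2(R vs B,X) = 8
max payoff 9 at {P}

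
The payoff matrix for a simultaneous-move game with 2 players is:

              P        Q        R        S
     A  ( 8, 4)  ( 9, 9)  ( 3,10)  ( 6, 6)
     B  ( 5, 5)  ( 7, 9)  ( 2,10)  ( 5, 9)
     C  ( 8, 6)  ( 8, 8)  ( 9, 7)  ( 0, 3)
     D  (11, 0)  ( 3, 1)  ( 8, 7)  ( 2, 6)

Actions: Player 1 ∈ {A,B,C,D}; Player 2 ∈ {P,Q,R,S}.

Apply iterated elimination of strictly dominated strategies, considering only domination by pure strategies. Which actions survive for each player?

P1 drop B (A beats it: P:8>5 Q:9>7 R:3>2 S:6>5)
P2 drop P (Q beats it: A:9>4 C:8>6 D:1>0)
P2 drop S (R beats it: A:10>6 C:7>3 D:7>6)
P1 drop D (C beats it: Q:8>3 R:9>8)
P1→{A,C} P2→{Q,R}

Remaining: P1:{A,C} P2:{Q,R}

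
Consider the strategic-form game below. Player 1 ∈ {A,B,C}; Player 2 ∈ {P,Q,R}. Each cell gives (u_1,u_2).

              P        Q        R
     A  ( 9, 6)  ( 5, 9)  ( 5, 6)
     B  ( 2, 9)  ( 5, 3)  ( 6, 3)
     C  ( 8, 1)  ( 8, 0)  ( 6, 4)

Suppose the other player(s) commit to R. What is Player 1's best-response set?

argmax u_1 = {B,C}

u_1(A vs R) = 5
u_1(B vs R) = 6
u_1(C vs R) = 6
max payoff 6 at {B,C}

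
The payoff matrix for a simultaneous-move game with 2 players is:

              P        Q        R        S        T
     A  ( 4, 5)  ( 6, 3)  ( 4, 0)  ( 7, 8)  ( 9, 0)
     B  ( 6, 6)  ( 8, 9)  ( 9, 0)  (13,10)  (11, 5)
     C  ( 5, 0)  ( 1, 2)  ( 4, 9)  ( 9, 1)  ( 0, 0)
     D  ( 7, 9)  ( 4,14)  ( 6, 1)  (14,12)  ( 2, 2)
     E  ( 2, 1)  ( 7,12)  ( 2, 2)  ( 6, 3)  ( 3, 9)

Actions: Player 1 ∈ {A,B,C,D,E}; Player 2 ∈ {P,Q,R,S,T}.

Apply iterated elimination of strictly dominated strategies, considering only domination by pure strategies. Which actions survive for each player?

IESDS → P1:{B,D} P2:{Q,S}

P1 drop A (B beats it: P:6>4 Q:8>6 R:9>4 S:13>7 T:11>9)
P1 drop C (B beats it: P:6>5 Q:8>1 R:9>4 S:13>9 T:11>0)
P1 drop E (B beats it: P:6>2 Q:8>7 R:9>2 S:13>6 T:11>3)
P2 drop P (Q beats it: B:9>6 D:14>9)
P2 drop R (Q beats it: B:9>0 D:14>1)
P2 drop T (Q beats it: B:9>5 D:14>2)
P1→{B,D} P2→{Q,S}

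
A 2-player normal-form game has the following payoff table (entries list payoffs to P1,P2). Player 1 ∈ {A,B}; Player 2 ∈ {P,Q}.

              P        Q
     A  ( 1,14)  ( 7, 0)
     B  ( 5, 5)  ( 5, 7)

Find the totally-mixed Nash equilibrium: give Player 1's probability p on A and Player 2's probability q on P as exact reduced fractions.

P1 mixes 1/8 on A; P2 mixes 1/3 on P

P1 indiff ⇒ q·1+(1-q)·7 = q·5+(1-q)·5 ⇒ q(-4) = (1-q)(-2) ⇒ q = 1/3
P2 indiff ⇒ p·14+(1-p)·5 = p·0+(1-p)·7 ⇒ p(14) = (1-p)(2) ⇒ p = 1/8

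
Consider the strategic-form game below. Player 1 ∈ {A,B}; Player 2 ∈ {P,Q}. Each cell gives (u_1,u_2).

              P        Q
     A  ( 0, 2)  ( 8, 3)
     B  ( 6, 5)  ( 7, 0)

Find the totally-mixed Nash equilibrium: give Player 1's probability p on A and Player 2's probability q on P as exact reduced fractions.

p=5/6, q=1/7

P1 indiff ⇒ q·0+(1-q)·8 = q·6+(1-q)·7 ⇒ q(-6) = (1-q)(-1) ⇒ q = 1/7
P2 indiff ⇒ p·2+(1-p)·5 = p·3+(1-p)·0 ⇒ p(-1) = (1-p)(-5) ⇒ p = 5/6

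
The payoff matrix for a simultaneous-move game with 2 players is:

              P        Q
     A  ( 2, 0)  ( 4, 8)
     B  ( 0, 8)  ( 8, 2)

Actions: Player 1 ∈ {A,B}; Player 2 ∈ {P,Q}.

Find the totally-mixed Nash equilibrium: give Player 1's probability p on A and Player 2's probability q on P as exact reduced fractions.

P1 indiff ⇒ q·2+(1-q)·4 = q·0+(1-q)·8 ⇒ q(2) = (1-q)(4) ⇒ q = 2/3
P2 indiff ⇒ p·0+(1-p)·8 = p·8+(1-p)·2 ⇒ p(-8) = (1-p)(-6) ⇒ p = 3/7

(p,q) = (3/7, 2/3)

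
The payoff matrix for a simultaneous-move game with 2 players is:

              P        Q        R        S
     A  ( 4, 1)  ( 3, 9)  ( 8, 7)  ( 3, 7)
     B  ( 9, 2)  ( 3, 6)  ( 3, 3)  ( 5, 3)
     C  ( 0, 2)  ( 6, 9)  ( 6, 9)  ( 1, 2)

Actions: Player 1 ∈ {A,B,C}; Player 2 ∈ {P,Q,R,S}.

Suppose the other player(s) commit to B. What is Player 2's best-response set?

u_2(P vs B) = 2
u_2(Q vs B) = 6
u_2(R vs B) = 3
u_2(S vs B) = 3
max payoff 6 at {Q}

P2 best: {Q}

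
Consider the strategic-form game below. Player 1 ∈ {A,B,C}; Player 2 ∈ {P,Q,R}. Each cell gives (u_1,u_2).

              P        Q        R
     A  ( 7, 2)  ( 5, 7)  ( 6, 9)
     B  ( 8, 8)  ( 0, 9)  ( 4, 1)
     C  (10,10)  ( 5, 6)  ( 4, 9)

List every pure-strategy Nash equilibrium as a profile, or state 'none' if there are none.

(A,P): not NE [P1→C gives 10>7; P2→R gives 9>2]
(A,Q): not NE [P2→R gives 9>7]
(A,R): NE
(B,P): not NE [P1→C gives 10>8; P2→Q gives 9>8]
(B,Q): not NE [P1→C gives 5>0]
(B,R): not NE [P1→A gives 6>4; P2→Q gives 9>1]
(C,P): NE
(C,Q): not NE [P2→P gives 10>6]
(C,R): not NE [P1→A gives 6>4; P2→P gives 10>9]

NE set: (A,R), (C,P)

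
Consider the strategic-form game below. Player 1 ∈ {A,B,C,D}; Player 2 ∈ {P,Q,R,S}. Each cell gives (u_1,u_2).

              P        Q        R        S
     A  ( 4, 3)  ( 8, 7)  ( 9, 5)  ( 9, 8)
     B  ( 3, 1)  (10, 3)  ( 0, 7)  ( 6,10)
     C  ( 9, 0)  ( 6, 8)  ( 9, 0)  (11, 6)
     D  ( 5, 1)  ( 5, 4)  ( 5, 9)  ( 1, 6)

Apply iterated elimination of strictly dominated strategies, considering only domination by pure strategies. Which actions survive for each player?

Survivors P1:{A,B,C} P2:{Q,S}

P1 drop D (C beats it: P:9>5 Q:6>5 R:9>5 S:11>1)
P2 drop P (Q beats it: A:7>3 B:3>1 C:8>0)
P2 drop R (S beats it: A:8>5 B:10>7 C:6>0)
P1→{A,B,C} P2→{Q,S}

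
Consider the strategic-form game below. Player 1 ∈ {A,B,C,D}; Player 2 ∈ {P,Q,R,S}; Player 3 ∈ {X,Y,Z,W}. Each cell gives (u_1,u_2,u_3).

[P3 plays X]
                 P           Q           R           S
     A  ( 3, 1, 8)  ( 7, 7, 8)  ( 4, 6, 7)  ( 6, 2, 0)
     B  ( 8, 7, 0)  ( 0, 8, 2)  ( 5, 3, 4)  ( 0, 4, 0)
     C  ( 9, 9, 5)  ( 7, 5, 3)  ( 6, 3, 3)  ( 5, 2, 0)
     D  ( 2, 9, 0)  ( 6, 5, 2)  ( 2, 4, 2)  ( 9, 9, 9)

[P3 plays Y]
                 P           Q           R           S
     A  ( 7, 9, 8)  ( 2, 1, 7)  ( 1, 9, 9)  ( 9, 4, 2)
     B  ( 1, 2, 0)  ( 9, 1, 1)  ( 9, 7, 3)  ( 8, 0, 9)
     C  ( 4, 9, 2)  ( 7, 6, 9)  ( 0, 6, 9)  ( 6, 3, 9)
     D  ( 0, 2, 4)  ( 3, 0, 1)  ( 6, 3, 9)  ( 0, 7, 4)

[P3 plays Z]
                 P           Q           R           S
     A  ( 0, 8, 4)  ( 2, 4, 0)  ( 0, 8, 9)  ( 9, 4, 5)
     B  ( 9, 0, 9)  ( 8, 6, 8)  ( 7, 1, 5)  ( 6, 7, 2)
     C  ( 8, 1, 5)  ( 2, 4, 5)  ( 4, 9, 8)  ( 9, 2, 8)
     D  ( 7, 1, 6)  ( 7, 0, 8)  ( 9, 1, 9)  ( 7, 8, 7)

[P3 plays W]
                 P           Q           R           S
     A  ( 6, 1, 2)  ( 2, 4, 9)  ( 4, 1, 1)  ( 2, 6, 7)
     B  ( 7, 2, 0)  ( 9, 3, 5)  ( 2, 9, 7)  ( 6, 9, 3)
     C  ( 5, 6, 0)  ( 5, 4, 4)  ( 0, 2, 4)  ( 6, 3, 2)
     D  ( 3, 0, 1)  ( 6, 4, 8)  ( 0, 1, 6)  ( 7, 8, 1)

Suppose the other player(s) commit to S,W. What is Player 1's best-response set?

u_1(A vs S,W) = 2
u_1(B vs S,W) = 6
u_1(C vs S,W) = 6
u_1(D vs S,W) = 7
max payoff 7 at {D}

BR_1 = {D}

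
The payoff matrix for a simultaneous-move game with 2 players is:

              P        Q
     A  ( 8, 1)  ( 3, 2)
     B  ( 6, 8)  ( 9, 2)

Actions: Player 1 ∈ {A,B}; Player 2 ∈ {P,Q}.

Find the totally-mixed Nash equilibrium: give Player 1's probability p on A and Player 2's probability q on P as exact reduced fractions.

p=6/7, q=3/4

P1 indiff ⇒ q·8+(1-q)·3 = q·6+(1-q)·9 ⇒ q(2) = (1-q)(6) ⇒ q = 3/4
P2 indiff ⇒ p·1+(1-p)·8 = p·2+(1-p)·2 ⇒ p(-1) = (1-p)(-6) ⇒ p = 6/7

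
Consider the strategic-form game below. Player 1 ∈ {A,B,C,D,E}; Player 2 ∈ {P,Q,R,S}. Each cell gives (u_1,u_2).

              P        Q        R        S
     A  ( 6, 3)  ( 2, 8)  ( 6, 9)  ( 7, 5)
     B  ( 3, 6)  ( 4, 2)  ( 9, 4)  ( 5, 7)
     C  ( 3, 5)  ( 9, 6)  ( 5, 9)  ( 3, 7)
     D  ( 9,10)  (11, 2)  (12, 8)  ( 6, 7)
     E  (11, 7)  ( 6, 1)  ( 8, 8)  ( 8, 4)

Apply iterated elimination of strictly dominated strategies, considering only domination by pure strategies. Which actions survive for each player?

Survivors P1:{D,E} P2:{P,R}

P1 drop A (E beats it: P:11>6 Q:6>2 R:8>6 S:8>7)
P1 drop B (D beats it: P:9>3 Q:11>4 R:12>9 S:6>5)
P1 drop C (D beats it: P:9>3 Q:11>9 R:12>5 S:6>3)
P2 drop Q (P beats it: D:10>2 E:7>1)
P2 drop S (P beats it: D:10>7 E:7>4)
P1→{D,E} P2→{P,R}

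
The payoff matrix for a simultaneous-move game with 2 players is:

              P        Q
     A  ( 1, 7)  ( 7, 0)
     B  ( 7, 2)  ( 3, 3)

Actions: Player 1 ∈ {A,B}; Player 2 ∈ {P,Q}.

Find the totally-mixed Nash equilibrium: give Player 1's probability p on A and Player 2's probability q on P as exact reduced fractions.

p=1/8, q=2/5

P1 indiff ⇒ q·1+(1-q)·7 = q·7+(1-q)·3 ⇒ q(-6) = (1-q)(-4) ⇒ q = 2/5
P2 indiff ⇒ p·7+(1-p)·2 = p·0+(1-p)·3 ⇒ p(7) = (1-p)(1) ⇒ p = 1/8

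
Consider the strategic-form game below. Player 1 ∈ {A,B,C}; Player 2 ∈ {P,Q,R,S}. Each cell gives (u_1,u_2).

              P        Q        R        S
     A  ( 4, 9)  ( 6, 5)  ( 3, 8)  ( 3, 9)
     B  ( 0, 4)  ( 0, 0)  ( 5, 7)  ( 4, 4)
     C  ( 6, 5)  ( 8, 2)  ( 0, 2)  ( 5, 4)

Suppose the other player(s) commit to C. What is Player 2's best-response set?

BR_2 = {P}

u_2(P vs C) = 5
u_2(Q vs C) = 2
u_2(R vs C) = 2
u_2(S vs C) = 4
max payoff 5 at {P}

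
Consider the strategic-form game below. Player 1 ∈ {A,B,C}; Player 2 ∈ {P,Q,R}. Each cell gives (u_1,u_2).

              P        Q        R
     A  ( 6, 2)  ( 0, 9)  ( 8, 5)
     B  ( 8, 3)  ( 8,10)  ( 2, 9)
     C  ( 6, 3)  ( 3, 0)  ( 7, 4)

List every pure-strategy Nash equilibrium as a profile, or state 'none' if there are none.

(A,P): not NE [P1→B gives 8>6; P2→Q gives 9>2]
(A,Q): not NE [P1→B gives 8>0]
(A,R): not NE [P2→Q gives 9>5]
(B,P): not NE [P2→Q gives 10>3]
(B,Q): NE
(B,R): not NE [P1→A gives 8>2; P2→Q gives 10>9]
(C,P): not NE [P1→B gives 8>6; P2→R gives 4>3]
(C,Q): not NE [P1→B gives 8>3; P2→R gives 4>0]
(C,R): not NE [P1→A gives 8>7]

PSNE = {(B,Q)}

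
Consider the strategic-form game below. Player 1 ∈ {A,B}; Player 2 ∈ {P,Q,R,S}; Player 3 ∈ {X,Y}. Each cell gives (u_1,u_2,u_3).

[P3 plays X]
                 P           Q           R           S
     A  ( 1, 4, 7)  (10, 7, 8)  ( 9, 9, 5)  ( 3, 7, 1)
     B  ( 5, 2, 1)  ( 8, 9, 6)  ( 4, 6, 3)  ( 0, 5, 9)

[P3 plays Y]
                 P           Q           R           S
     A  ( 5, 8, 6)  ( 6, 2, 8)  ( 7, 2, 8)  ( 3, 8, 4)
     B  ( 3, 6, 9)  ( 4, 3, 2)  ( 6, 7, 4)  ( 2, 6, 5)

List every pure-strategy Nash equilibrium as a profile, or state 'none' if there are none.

Nash profiles: (A,S,Y)

(A,P,X): not NE [P1→B gives 5>1; P2→R gives 9>4]
(A,P,Y): not NE [P3→X gives 7>6]
(A,Q,X): not NE [P2→R gives 9>7]
(A,Q,Y): not NE [P2→S gives 8>2]
(A,R,X): not NE [P3→Y gives 8>5]
(A,R,Y): not NE [P2→S gives 8>2]
(A,S,X): not NE [P2→R gives 9>7; P3→Y gives 4>1]
(A,S,Y): NE
(B,P,X): not NE [P2→Q gives 9>2; P3→Y gives 9>1]
(B,P,Y): not NE [P1→A gives 5>3; P2→R gives 7>6]
(B,Q,X): not NE [P1→A gives 10>8]
(B,Q,Y): not NE [P1→A gives 6>4; P2→R gives 7>3; P3→X gives 6>2]
(B,R,X): not NE [P1→A gives 9>4; P2→Q gives 9>6; P3→Y gives 4>3]
(B,R,Y): not NE [P1→A gives 7>6]
(B,S,X): not NE [P1→A gives 3>0; P2→Q gives 9>5]
(B,S,Y): not NE [P1→A gives 3>2; P2→R gives 7>6; P3→X gives 9>5]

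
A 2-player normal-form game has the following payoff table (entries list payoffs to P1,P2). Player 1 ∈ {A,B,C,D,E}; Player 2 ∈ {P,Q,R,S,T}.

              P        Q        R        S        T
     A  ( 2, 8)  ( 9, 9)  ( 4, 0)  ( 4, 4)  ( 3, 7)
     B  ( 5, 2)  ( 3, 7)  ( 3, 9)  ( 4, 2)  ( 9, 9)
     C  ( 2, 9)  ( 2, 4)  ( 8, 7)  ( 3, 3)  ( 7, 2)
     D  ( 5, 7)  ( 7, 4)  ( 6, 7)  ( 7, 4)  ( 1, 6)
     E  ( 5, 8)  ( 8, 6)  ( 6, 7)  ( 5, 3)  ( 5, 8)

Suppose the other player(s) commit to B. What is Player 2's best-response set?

BR_2 = {R,T}

u_2(P vs B) = 2
u_2(Q vs B) = 7
u_2(R vs B) = 9
u_2(S vs B) = 2
u_2(T vs B) = 9
max payoff 9 at {R,T}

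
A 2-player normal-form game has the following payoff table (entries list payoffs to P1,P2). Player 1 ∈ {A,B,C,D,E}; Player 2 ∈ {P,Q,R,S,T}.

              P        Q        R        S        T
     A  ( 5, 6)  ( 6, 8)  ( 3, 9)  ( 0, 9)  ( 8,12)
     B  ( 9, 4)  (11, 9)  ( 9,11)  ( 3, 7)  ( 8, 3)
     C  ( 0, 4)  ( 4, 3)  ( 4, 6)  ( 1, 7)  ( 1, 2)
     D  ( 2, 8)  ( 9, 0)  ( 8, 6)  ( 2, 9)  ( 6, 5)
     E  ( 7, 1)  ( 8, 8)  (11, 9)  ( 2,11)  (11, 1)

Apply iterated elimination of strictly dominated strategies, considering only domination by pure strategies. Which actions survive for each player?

P1 drop A (E beats it: P:7>5 Q:8>6 R:11>3 S:2>0 T:11>8)
P1 drop C (B beats it: P:9>0 Q:11>4 R:9>4 S:3>1 T:8>1)
P1 drop D (B beats it: P:9>2 Q:11>9 R:9>8 S:3>2 T:8>6)
P2 drop P (Q beats it: B:9>4 E:8>1)
P2 drop Q (R beats it: B:11>9 E:9>8)
P2 drop T (R beats it: B:11>3 E:9>1)
P1→{B,E} P2→{R,S}

IESDS → P1:{B,E} P2:{R,S}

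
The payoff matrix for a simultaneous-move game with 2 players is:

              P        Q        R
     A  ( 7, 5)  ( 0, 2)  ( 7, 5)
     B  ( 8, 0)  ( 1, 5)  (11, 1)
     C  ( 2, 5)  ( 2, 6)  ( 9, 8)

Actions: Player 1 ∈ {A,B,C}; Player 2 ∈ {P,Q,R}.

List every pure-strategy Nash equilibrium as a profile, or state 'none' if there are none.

(A,P): not NE [P1→B gives 8>7]
(A,Q): not NE [P1→C gives 2>0; P2→R gives 5>2]
(A,R): not NE [P1→B gives 11>7]
(B,P): not NE [P2→Q gives 5>0]
(B,Q): not NE [P1→C gives 2>1]
(B,R): not NE [P2→Q gives 5>1]
(C,P): not NE [P1→B gives 8>2; P2→R gives 8>5]
(C,Q): not NE [P2→R gives 8>6]
(C,R): not NE [P1→B gives 11>9]

Equilibria: none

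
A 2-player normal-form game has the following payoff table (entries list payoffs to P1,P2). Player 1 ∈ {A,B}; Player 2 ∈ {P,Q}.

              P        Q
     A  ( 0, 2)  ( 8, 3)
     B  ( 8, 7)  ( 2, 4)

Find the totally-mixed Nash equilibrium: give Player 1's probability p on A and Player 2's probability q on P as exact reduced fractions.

P1 indiff ⇒ q·0+(1-q)·8 = q·8+(1-q)·2 ⇒ q(-8) = (1-q)(-6) ⇒ q = 3/7
P2 indiff ⇒ p·2+(1-p)·7 = p·3+(1-p)·4 ⇒ p(-1) = (1-p)(-3) ⇒ p = 3/4

P1 mixes 3/4 on A; P2 mixes 3/7 on P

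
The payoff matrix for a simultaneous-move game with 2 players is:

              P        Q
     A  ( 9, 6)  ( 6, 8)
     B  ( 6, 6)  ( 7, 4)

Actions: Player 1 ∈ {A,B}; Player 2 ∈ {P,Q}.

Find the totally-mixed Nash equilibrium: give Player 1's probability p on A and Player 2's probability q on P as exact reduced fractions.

P1 indiff ⇒ q·9+(1-q)·6 = q·6+(1-q)·7 ⇒ q(3) = (1-q)(1) ⇒ q = 1/4
P2 indiff ⇒ p·6+(1-p)·6 = p·8+(1-p)·4 ⇒ p(-2) = (1-p)(-2) ⇒ p = 1/2

P1 mixes 1/2 on A; P2 mixes 1/4 on P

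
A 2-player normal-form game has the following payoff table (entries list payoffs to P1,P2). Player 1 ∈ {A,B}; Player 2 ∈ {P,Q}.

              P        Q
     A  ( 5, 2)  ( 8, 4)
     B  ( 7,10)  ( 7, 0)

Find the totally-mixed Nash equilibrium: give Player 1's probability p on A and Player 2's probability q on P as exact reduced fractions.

p=5/6, q=1/3

P1 indiff ⇒ q·5+(1-q)·8 = q·7+(1-q)·7 ⇒ q(-2) = (1-q)(-1) ⇒ q = 1/3
P2 indiff ⇒ p·2+(1-p)·10 = p·4+(1-p)·0 ⇒ p(-2) = (1-p)(-10) ⇒ p = 5/6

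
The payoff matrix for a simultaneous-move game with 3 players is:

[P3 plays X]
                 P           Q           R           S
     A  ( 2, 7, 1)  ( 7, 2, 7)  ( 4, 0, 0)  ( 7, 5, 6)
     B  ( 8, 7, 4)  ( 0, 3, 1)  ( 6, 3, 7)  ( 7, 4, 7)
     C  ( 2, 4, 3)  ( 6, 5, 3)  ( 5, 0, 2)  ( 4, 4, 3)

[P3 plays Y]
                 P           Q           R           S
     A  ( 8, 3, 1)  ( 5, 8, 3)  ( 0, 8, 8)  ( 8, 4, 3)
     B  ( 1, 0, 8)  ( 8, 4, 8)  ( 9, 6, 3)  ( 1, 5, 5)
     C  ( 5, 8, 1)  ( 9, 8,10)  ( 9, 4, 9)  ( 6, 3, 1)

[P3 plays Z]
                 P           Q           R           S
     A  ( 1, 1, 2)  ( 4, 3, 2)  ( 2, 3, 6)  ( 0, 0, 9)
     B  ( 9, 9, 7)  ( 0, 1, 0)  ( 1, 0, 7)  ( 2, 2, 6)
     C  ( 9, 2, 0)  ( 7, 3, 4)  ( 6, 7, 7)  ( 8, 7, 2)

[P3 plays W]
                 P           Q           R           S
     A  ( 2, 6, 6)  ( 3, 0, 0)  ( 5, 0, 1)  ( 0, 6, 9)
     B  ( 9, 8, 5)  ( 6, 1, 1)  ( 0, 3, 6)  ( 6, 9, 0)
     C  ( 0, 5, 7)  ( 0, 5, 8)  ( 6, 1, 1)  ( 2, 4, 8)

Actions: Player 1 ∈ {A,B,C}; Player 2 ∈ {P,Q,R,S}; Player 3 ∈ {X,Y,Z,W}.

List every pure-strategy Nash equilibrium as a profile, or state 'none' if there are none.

Nash profiles: (C,Q,Y)

(A,P,X): not NE [P1→B gives 8>2; P3→W gives 6>1]
(A,P,Y): not NE [P2→R gives 8>3; P3→W gives 6>1]
(A,P,Z): not NE [P1→C gives 9>1; P2→R gives 3>1; P3→W gives 6>2]
(A,P,W): not NE [P1→B gives 9>2]
(A,Q,X): not NE [P2→P gives 7>2]
(A,Q,Y): not NE [P1→C gives 9>5; P3→X gives 7>3]
(A,Q,Z): not NE [P1→C gives 7>4; P3→X gives 7>2]
(A,Q,W): not NE [P1→B gives 6>3; P2→S gives 6>0; P3→X gives 7>0]
(A,R,X): not NE [P1→B gives 6>4; P2→P gives 7>0; P3→Y gives 8>0]
(A,R,Y): not NE [P1→C gives 9>0]
(A,R,Z): not NE [P1→C gives 6>2; P3→Y gives 8>6]
(A,R,W): not NE [P1→C gives 6>5; P2→S gives 6>0; P3→Y gives 8>1]
(A,S,X): not NE [P2→P gives 7>5; P3→W gives 9>6]
(A,S,Y): not NE [P2→R gives 8>4; P3→W gives 9>3]
(A,S,Z): not NE [P1→C gives 8>0; P2→R gives 3>0]
(A,S,W): not NE [P1→B gives 6>0]
(B,P,X): not NE [P3→Y gives 8>4]
(B,P,Y): not NE [P1→A gives 8>1; P2→R gives 6>0]
(B,P,Z): not NE [P3→Y gives 8>7]
(B,P,W): not NE [P2→S gives 9>8; P3→Y gives 8>5]
(B,Q,X): not NE [P1→A gives 7>0; P2→P gives 7>3; P3→Y gives 8>1]
(B,Q,Y): not NE [P1→C gives 9>8; P2→R gives 6>4]
(B,Q,Z): not NE [P1→C gives 7>0; P2→P gives 9>1; P3→Y gives 8>0]
(B,Q,W): not NE [P2→S gives 9>1; P3→Y gives 8>1]
(B,R,X): not NE [P2→P gives 7>3]
(B,R,Y): not NE [P3→Z gives 7>3]
(B,R,Z): not NE [P1→C gives 6>1; P2→P gives 9>0]
(B,R,W): not NE [P1→C gives 6>0; P2→S gives 9>3; P3→Z gives 7>6]
(B,S,X): not NE [P2→P gives 7>4]
(B,S,Y): not NE [P1→A gives 8>1; P2→R gives 6>5; P3→X gives 7>5]
(B,S,Z): not NE [P1→C gives 8>2; P2→P gives 9>2; P3→X gives 7>6]
(B,S,W): not NE [P3→X gives 7>0]
(C,P,X): not NE [P1→B gives 8>2; P2→Q gives 5>4; P3→W gives 7>3]
(C,P,Y): not NE [P1→A gives 8>5; P3→W gives 7>1]
(C,P,Z): not NE [P2→S gives 7>2; P3→W gives 7>0]
(C,P,W): not NE [P1→B gives 9>0]
(C,Q,X): not NE [P1→A gives 7>6; P3→Y gives 10>3]
(C,Q,Y): NE
(C,Q,Z): not NE [P2→S gives 7>3; P3→Y gives 10>4]
(C,Q,W): not NE [P1→B gives 6>0; P3→Y gives 10>8]
(C,R,X): not NE [P1→B gives 6>5; P2→Q gives 5>0; P3→Y gives 9>2]
(C,R,Y): not NE [P2→Q gives 8>4]
(C,R,Z): not NE [P3→Y gives 9>7]
(C,R,W): not NE [P2→Q gives 5>1; P3→Y gives 9>1]
(C,S,X): not NE [P1→B gives 7>4; P2→Q gives 5>4; P3→W gives 8>3]
(C,S,Y): not NE [P1→A gives 8>6; P2→Q gives 8>3; P3→W gives 8>1]
(C,S,Z): not NE [P3→W gives 8>2]
(C,S,W): not NE [P1→B gives 6>2; P2→Q gives 5>4]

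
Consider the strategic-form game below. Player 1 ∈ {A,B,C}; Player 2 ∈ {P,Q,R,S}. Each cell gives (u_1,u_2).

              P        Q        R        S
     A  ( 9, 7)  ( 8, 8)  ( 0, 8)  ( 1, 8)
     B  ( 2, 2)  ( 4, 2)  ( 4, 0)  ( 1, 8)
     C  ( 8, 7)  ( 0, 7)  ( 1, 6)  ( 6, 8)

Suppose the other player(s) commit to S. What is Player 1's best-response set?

argmax u_1 = {C}

u_1(A vs S) = 1
u_1(B vs S) = 1
u_1(C vs S) = 6
max payoff 6 at {C}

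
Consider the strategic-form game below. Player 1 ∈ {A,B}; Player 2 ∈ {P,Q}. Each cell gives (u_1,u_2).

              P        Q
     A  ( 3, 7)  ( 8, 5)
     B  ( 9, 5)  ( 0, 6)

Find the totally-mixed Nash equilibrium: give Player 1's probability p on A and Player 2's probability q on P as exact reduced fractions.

p=1/3, q=4/7

P1 indiff ⇒ q·3+(1-q)·8 = q·9+(1-q)·0 ⇒ q(-6) = (1-q)(-8) ⇒ q = 4/7
P2 indiff ⇒ p·7+(1-p)·5 = p·5+(1-p)·6 ⇒ p(2) = (1-p)(1) ⇒ p = 1/3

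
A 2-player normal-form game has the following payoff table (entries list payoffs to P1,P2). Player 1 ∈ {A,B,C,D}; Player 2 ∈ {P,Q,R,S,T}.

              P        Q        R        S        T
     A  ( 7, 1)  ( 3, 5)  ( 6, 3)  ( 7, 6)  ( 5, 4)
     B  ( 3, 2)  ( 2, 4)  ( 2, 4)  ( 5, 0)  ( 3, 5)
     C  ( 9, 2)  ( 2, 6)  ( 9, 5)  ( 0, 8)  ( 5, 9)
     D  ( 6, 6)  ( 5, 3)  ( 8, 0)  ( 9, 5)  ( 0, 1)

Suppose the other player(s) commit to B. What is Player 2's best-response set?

u_2(P vs B) = 2
u_2(Q vs B) = 4
u_2(R vs B) = 4
u_2(S vs B) = 0
u_2(T vs B) = 5
max payoff 5 at {T}

BR_2 = {T}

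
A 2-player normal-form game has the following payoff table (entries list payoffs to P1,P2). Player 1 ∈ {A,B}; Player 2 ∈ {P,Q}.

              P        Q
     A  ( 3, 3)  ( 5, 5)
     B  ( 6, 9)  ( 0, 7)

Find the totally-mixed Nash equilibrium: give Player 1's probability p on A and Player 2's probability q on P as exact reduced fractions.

P1 indiff ⇒ q·3+(1-q)·5 = q·6+(1-q)·0 ⇒ q(-3) = (1-q)(-5) ⇒ q = 5/8
P2 indiff ⇒ p·3+(1-p)·9 = p·5+(1-p)·7 ⇒ p(-2) = (1-p)(-2) ⇒ p = 1/2

P1 mixes 1/2 on A; P2 mixes 5/8 on P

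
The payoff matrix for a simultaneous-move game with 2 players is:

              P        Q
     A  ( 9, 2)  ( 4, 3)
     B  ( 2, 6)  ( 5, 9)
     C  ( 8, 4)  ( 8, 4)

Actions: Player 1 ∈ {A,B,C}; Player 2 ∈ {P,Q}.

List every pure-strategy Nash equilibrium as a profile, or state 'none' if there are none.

Nash profiles: (C,Q)

(A,P): not NE [P2→Q gives 3>2]
(A,Q): not NE [P1→C gives 8>4]
(B,P): not NE [P1→A gives 9>2; P2→Q gives 9>6]
(B,Q): not NE [P1→C gives 8>5]
(C,P): not NE [P1→A gives 9>8]
(C,Q): NE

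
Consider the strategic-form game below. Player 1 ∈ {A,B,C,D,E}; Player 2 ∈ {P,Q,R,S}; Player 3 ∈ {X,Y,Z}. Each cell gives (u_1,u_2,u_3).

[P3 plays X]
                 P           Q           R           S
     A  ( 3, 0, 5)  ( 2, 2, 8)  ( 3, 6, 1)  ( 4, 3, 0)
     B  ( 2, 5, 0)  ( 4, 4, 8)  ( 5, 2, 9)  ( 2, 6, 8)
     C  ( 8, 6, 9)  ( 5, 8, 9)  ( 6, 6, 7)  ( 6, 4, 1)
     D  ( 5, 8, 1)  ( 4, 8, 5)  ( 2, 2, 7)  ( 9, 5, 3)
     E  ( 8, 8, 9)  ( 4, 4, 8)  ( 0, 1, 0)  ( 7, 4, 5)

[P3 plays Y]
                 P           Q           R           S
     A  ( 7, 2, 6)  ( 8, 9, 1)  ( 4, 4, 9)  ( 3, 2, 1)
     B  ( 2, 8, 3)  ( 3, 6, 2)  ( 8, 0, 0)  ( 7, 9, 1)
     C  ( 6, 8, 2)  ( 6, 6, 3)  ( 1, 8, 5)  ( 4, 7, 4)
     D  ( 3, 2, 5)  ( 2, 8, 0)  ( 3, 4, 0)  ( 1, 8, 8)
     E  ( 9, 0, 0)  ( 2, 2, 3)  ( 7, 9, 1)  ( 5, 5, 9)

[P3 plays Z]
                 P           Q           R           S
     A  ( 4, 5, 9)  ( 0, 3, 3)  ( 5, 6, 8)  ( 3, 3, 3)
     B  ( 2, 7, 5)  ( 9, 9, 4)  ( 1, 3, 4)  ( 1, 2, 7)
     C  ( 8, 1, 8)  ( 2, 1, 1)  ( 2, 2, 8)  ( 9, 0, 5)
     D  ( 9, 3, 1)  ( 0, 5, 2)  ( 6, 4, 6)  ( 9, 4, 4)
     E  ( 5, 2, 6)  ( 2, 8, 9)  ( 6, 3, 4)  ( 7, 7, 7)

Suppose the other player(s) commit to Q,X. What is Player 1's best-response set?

BR_1 = {C}

u_1(A vs Q,X) = 2
u_1(B vs Q,X) = 4
u_1(C vs Q,X) = 5
u_1(D vs Q,X) = 4
u_1(E vs Q,X) = 4
max payoff 5 at {C}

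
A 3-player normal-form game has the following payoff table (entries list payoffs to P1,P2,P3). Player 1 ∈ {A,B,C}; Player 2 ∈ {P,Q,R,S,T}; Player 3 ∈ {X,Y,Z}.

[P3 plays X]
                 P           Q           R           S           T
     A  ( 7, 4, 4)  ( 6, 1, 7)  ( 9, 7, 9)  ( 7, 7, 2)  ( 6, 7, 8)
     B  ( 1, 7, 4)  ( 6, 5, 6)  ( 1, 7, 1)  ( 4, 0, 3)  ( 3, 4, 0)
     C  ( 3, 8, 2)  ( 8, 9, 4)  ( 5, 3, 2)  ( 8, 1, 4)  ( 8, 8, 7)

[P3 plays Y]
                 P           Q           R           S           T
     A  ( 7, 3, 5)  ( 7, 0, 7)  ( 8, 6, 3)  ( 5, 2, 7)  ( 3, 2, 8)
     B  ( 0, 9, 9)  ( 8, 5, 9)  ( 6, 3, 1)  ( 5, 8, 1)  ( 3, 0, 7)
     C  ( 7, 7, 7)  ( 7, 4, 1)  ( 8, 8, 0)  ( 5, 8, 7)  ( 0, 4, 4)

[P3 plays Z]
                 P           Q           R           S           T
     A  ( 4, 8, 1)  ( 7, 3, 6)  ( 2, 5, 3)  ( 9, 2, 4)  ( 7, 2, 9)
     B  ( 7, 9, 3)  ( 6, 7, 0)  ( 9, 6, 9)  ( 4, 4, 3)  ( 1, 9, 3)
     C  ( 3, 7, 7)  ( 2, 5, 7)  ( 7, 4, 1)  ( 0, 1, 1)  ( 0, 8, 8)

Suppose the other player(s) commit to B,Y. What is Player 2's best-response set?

P2 best: {P}

u_2(P vs B,Y) = 9
u_2(Q vs B,Y) = 5
u_2(R vs B,Y) = 3
u_2(S vs B,Y) = 8
u_2(T vs B,Y) = 0
max payoff 9 at {P}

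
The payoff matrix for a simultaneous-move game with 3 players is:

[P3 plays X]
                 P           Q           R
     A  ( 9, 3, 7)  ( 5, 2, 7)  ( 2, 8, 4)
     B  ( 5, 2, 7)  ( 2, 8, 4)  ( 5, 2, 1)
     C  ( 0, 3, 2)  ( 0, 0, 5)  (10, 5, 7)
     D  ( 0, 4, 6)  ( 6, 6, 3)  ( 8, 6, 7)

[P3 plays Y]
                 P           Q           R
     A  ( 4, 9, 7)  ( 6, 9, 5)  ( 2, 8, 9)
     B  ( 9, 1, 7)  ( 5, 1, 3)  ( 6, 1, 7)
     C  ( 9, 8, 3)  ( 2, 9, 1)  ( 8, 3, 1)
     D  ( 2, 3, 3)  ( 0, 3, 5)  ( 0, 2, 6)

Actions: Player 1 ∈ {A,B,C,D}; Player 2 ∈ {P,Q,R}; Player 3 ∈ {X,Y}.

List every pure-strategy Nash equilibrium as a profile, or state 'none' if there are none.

NE set: (B,P,Y), (C,R,X)

(A,P,X): not NE [P2→R gives 8>3]
(A,P,Y): not NE [P1→C gives 9>4]
(A,Q,X): not NE [P1→D gives 6>5; P2→R gives 8>2]
(A,Q,Y): not NE [P3→X gives 7>5]
(A,R,X): not NE [P1→C gives 10>2; P3→Y gives 9>4]
(A,R,Y): not NE [P1→C gives 8>2; P2→Q gives 9>8]
(B,P,X): not NE [P1→A gives 9>5; P2→Q gives 8>2]
(B,P,Y): NE
(B,Q,X): not NE [P1→D gives 6>2]
(B,Q,Y): not NE [P1→A gives 6>5; P3→X gives 4>3]
(B,R,X): not NE [P1→C gives 10>5; P2→Q gives 8>2; P3→Y gives 7>1]
(B,R,Y): not NE [P1→C gives 8>6]
(C,P,X): not NE [P1→A gives 9>0; P2→R gives 5>3; P3→Y gives 3>2]
(C,P,Y): not NE [P2→Q gives 9>8]
(C,Q,X): not NE [P1→D gives 6>0; P2→R gives 5>0]
(C,Q,Y): not NE [P1→A gives 6>2; P3→X gives 5>1]
(C,R,X): NE
(C,R,Y): not NE [P2→Q gives 9>3; P3→X gives 7>1]
(D,P,X): not NE [P1→A gives 9>0; P2→R gives 6>4]
(D,P,Y): not NE [P1→C gives 9>2; P3→X gives 6>3]
(D,Q,X): not NE [P3→Y gives 5>3]
(D,Q,Y): not NE [P1→A gives 6>0]
(D,R,X): not NE [P1→C gives 10>8]
(D,R,Y): not NE [P1→C gives 8>0; P2→Q gives 3>2; P3→X gives 7>6]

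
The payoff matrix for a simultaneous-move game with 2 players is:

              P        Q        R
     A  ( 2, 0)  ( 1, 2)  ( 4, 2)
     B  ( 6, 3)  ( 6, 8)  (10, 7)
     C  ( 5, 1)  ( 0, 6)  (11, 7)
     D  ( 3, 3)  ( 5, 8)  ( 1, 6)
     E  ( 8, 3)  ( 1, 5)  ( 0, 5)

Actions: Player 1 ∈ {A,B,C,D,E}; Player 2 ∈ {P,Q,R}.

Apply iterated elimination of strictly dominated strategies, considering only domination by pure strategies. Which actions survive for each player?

Survivors P1:{B,C} P2:{Q,R}

P1 drop A (B beats it: P:6>2 Q:6>1 R:10>4)
P1 drop D (B beats it: P:6>3 Q:6>5 R:10>1)
P2 drop P (Q beats it: B:8>3 C:6>1 E:5>3)
P1 drop E (B beats it: Q:6>1 R:10>0)
P1→{B,C} P2→{Q,R}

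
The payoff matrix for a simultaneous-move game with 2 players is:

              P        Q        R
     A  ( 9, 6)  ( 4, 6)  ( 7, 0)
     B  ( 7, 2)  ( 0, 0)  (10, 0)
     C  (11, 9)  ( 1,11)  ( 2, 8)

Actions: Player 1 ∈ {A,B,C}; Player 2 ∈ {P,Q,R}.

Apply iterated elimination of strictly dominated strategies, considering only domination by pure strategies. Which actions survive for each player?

IESDS → P1:{A,C} P2:{P,Q}

P2 drop R (P beats it: A:6>0 B:2>0 C:9>8)
P1 drop B (A beats it: P:9>7 Q:4>0)
P1→{A,C} P2→{P,Q}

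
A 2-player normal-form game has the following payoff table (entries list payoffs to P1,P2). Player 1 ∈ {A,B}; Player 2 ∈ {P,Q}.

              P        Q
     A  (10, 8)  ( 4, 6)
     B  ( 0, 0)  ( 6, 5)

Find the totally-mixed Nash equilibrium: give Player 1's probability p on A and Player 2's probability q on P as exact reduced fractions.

P1 indiff ⇒ q·10+(1-q)·4 = q·0+(1-q)·6 ⇒ q(10) = (1-q)(2) ⇒ q = 1/6
P2 indiff ⇒ p·8+(1-p)·0 = p·6+(1-p)·5 ⇒ p(2) = (1-p)(5) ⇒ p = 5/7

p=5/7, q=1/6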